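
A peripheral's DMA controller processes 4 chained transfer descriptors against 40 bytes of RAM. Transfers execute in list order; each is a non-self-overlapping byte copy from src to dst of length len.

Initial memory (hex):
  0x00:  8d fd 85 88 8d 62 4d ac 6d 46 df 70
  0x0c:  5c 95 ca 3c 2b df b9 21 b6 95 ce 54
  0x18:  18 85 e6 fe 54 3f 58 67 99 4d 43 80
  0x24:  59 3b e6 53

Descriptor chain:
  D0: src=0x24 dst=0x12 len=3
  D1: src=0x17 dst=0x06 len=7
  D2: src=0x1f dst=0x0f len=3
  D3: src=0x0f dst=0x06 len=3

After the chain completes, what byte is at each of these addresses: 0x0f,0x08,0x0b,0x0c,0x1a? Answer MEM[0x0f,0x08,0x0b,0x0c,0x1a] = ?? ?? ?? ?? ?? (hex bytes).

#0 dst[0x12+3] := {0x59,0x3b,0xe6}
#1 dst[0x06+7] := {0x54,0x18,0x85,0xe6,0xfe,0x54,0x3f}
#2 dst[0x0f+3] := {0x67,0x99,0x4d}
#3 dst[0x06+3] := {0x67,0x99,0x4d}
query mem[0x0f]=0x67, mem[0x08]=0x4d, mem[0x0b]=0x54, mem[0x0c]=0x3f, mem[0x1a]=0xe6

MEM[0x0f,0x08,0x0b,0x0c,0x1a] = 67 4d 54 3f e6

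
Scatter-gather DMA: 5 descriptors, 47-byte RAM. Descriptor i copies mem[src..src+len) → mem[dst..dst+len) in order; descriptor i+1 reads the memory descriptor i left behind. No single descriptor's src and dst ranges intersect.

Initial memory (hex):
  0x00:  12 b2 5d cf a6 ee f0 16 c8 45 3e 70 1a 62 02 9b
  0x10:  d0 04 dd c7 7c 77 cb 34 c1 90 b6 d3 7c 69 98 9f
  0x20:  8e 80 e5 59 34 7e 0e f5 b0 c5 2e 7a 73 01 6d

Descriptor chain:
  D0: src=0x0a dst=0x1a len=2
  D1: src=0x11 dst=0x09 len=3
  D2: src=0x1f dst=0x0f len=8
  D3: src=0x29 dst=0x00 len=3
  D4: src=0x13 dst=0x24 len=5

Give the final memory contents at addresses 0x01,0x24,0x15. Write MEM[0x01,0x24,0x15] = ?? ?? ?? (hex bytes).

MEM[0x01,0x24,0x15] = 2e 59 7e

D0: mem[0x1a..0x1b] <- [3e 70]
D1: mem[0x09..0x0b] <- [04 dd c7]
D2: mem[0x0f..0x16] <- [9f 8e 80 e5 59 34 7e 0e]
D3: mem[0x00..0x02] <- [c5 2e 7a]
D4: mem[0x24..0x28] <- [59 34 7e 0e 34]
query mem[0x01]=0x2e, mem[0x24]=0x59, mem[0x15]=0x7e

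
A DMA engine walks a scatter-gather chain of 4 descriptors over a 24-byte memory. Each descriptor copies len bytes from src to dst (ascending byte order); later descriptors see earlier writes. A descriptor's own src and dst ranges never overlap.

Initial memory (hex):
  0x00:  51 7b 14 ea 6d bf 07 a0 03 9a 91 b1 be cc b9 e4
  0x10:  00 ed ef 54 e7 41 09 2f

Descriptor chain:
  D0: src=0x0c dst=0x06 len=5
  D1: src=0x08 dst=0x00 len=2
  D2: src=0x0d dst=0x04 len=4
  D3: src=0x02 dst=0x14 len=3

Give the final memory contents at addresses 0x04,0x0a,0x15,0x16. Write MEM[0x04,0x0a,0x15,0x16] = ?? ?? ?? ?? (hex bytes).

MEM[0x04,0x0a,0x15,0x16] = cc 00 ea cc

D0: mem[0x06..0x0a] <- [be cc b9 e4 00]
D1: mem[0x00..0x01] <- [b9 e4]
D2: mem[0x04..0x07] <- [cc b9 e4 00]
D3: mem[0x14..0x16] <- [14 ea cc]
query mem[0x04]=0xcc, mem[0x0a]=0x00, mem[0x15]=0xea, mem[0x16]=0xcc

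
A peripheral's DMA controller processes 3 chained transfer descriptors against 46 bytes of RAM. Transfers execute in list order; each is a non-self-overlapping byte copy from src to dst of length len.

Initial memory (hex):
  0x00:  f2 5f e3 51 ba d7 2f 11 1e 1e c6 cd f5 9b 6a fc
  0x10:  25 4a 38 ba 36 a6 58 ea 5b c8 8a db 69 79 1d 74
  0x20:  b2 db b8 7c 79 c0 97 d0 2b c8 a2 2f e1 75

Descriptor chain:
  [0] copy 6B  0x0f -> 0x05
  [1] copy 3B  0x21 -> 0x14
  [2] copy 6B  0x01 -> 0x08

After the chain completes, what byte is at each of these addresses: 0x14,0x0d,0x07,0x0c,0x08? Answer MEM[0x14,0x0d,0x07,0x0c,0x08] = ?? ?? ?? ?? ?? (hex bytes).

D0: mem[0x05..0x0a] <- [fc 25 4a 38 ba 36]
D1: mem[0x14..0x16] <- [db b8 7c]
D2: mem[0x08..0x0d] <- [5f e3 51 ba fc 25]
query mem[0x14]=0xdb, mem[0x0d]=0x25, mem[0x07]=0x4a, mem[0x0c]=0xfc, mem[0x08]=0x5f

MEM[0x14,0x0d,0x07,0x0c,0x08] = db 25 4a fc 5f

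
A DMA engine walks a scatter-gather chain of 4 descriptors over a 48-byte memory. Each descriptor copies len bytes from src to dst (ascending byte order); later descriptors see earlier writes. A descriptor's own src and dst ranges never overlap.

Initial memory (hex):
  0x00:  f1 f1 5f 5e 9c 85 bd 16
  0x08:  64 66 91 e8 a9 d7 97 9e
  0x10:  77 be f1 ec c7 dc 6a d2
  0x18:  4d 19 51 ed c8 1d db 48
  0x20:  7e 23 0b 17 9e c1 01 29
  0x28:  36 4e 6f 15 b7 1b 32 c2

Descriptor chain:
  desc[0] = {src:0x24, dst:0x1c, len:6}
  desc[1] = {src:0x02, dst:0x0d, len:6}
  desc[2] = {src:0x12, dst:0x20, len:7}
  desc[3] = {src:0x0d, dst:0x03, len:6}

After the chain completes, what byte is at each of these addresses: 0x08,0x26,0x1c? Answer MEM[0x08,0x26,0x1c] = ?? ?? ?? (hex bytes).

MEM[0x08,0x26,0x1c] = 16 4d 9e

D0: mem[0x1c..0x21] <- [9e c1 01 29 36 4e]
D1: mem[0x0d..0x12] <- [5f 5e 9c 85 bd 16]
D2: mem[0x20..0x26] <- [16 ec c7 dc 6a d2 4d]
D3: mem[0x03..0x08] <- [5f 5e 9c 85 bd 16]
query mem[0x08]=0x16, mem[0x26]=0x4d, mem[0x1c]=0x9e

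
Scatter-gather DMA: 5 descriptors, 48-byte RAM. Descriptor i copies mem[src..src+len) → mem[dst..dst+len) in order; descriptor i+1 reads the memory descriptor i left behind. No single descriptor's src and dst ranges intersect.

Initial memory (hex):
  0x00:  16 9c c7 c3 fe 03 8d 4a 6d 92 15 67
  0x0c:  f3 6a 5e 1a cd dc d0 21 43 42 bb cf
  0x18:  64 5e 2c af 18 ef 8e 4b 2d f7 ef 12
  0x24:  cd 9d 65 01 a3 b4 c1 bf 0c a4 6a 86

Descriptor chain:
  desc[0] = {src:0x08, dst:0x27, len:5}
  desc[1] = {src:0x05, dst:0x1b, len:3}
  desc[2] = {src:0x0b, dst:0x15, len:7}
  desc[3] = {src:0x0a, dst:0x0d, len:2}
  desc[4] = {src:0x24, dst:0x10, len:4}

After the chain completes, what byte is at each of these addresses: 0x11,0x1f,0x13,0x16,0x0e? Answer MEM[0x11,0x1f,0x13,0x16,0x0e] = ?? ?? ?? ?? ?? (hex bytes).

MEM[0x11,0x1f,0x13,0x16,0x0e] = 9d 4b 6d f3 67

  after D0: wrote 5B at 0x27 = 6d921567f3
  after D1: wrote 3B at 0x1b = 038d4a
  after D2: wrote 7B at 0x15 = 67f36a5e1acddc
  after D3: wrote 2B at 0x0d = 1567
  after D4: wrote 4B at 0x10 = cd9d656d
query mem[0x11]=0x9d, mem[0x1f]=0x4b, mem[0x13]=0x6d, mem[0x16]=0xf3, mem[0x0e]=0x67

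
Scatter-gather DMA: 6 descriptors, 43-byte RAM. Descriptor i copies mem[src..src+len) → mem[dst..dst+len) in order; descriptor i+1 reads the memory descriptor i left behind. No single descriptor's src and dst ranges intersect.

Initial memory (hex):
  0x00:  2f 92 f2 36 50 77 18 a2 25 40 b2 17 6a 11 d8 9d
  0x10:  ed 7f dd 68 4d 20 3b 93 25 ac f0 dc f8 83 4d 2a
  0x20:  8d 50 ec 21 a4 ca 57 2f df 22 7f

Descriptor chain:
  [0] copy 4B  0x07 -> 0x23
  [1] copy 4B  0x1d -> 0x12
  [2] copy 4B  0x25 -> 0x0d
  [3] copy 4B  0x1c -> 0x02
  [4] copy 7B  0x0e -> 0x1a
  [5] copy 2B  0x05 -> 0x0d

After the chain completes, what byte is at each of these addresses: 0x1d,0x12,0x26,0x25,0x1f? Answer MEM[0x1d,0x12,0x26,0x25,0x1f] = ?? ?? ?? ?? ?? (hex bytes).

  after D0: wrote 4B at 0x23 = a22540b2
  after D1: wrote 4B at 0x12 = 834d2a8d
  after D2: wrote 4B at 0x0d = 40b22fdf
  after D3: wrote 4B at 0x02 = f8834d2a
  after D4: wrote 7B at 0x1a = b22fdf7f834d2a
  after D5: wrote 2B at 0x0d = 2a18
query mem[0x1d]=0x7f, mem[0x12]=0x83, mem[0x26]=0xb2, mem[0x25]=0x40, mem[0x1f]=0x4d

MEM[0x1d,0x12,0x26,0x25,0x1f] = 7f 83 b2 40 4d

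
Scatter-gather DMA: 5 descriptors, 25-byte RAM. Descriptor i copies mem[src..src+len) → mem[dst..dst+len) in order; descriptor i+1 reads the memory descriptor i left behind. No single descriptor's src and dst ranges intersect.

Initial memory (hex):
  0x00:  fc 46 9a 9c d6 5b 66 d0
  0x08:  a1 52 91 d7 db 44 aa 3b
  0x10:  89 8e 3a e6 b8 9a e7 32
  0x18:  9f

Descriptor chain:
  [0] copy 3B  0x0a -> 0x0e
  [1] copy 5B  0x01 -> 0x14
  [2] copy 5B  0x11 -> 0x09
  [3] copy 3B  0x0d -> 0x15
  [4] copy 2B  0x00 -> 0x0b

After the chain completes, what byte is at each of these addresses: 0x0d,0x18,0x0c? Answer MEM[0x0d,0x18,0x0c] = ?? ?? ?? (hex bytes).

MEM[0x0d,0x18,0x0c] = 9a 5b 46

[0] 0x0a->0x0e len=3 : 91 d7 db
[1] 0x01->0x14 len=5 : 46 9a 9c d6 5b
[2] 0x11->0x09 len=5 : 8e 3a e6 46 9a
[3] 0x0d->0x15 len=3 : 9a 91 d7
[4] 0x00->0x0b len=2 : fc 46
query mem[0x0d]=0x9a, mem[0x18]=0x5b, mem[0x0c]=0x46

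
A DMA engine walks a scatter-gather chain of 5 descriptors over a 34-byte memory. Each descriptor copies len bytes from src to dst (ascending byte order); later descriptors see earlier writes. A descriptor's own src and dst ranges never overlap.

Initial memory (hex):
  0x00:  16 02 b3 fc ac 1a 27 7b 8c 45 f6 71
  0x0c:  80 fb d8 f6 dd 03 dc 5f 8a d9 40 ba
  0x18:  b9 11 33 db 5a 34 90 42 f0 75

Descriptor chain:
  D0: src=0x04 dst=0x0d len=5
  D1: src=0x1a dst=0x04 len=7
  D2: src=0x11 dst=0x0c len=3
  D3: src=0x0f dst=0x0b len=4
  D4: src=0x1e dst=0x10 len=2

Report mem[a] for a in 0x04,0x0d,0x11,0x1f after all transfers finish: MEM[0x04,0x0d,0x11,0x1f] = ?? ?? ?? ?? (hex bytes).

MEM[0x04,0x0d,0x11,0x1f] = 33 8c 42 42

D0: mem[0x0d..0x11] <- [ac 1a 27 7b 8c]
D1: mem[0x04..0x0a] <- [33 db 5a 34 90 42 f0]
D2: mem[0x0c..0x0e] <- [8c dc 5f]
D3: mem[0x0b..0x0e] <- [27 7b 8c dc]
D4: mem[0x10..0x11] <- [90 42]
query mem[0x04]=0x33, mem[0x0d]=0x8c, mem[0x11]=0x42, mem[0x1f]=0x42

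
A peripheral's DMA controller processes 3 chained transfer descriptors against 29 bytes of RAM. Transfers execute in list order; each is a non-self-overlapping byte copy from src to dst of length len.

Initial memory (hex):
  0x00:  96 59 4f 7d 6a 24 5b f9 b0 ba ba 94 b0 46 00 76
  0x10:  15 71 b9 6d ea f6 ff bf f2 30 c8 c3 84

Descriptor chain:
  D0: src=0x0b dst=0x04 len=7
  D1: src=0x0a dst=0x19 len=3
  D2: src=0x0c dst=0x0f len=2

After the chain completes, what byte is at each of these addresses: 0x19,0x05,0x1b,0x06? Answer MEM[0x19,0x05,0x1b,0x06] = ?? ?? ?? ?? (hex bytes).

MEM[0x19,0x05,0x1b,0x06] = 71 b0 b0 46

#0 dst[0x04+7] := {0x94,0xb0,0x46,0x00,0x76,0x15,0x71}
#1 dst[0x19+3] := {0x71,0x94,0xb0}
#2 dst[0x0f+2] := {0xb0,0x46}
query mem[0x19]=0x71, mem[0x05]=0xb0, mem[0x1b]=0xb0, mem[0x06]=0x46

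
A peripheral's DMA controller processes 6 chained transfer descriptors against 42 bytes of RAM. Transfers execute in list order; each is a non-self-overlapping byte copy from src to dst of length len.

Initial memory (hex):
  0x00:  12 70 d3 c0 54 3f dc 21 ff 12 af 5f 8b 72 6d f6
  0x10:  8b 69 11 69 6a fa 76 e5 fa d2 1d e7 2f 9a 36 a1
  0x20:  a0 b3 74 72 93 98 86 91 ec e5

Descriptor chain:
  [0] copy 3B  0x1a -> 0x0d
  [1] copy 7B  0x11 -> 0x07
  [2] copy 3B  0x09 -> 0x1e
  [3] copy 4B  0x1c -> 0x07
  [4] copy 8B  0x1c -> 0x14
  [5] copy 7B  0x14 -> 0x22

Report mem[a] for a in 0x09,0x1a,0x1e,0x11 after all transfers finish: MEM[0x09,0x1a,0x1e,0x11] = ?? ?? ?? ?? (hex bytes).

[0] 0x1a->0x0d len=3 : 1d e7 2f
[1] 0x11->0x07 len=7 : 69 11 69 6a fa 76 e5
[2] 0x09->0x1e len=3 : 69 6a fa
[3] 0x1c->0x07 len=4 : 2f 9a 69 6a
[4] 0x1c->0x14 len=8 : 2f 9a 69 6a fa b3 74 72
[5] 0x14->0x22 len=7 : 2f 9a 69 6a fa b3 74
query mem[0x09]=0x69, mem[0x1a]=0x74, mem[0x1e]=0x69, mem[0x11]=0x69

MEM[0x09,0x1a,0x1e,0x11] = 69 74 69 69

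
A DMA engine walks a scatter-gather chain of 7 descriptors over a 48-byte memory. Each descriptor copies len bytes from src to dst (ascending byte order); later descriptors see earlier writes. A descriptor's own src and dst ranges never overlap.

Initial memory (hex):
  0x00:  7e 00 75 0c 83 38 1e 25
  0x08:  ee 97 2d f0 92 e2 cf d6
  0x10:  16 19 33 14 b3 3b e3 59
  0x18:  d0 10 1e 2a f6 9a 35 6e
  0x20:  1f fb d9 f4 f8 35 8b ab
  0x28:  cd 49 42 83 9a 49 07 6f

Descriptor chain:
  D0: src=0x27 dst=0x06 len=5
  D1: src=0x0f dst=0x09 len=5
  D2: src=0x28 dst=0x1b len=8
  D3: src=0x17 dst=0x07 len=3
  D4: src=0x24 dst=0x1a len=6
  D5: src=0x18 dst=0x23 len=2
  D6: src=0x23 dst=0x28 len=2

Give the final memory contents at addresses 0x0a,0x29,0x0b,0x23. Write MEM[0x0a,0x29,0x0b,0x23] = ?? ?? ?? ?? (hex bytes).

[0] 0x27->0x06 len=5 : ab cd 49 42 83
[1] 0x0f->0x09 len=5 : d6 16 19 33 14
[2] 0x28->0x1b len=8 : cd 49 42 83 9a 49 07 6f
[3] 0x17->0x07 len=3 : 59 d0 10
[4] 0x24->0x1a len=6 : f8 35 8b ab cd 49
[5] 0x18->0x23 len=2 : d0 10
[6] 0x23->0x28 len=2 : d0 10
query mem[0x0a]=0x16, mem[0x29]=0x10, mem[0x0b]=0x19, mem[0x23]=0xd0

MEM[0x0a,0x29,0x0b,0x23] = 16 10 19 d0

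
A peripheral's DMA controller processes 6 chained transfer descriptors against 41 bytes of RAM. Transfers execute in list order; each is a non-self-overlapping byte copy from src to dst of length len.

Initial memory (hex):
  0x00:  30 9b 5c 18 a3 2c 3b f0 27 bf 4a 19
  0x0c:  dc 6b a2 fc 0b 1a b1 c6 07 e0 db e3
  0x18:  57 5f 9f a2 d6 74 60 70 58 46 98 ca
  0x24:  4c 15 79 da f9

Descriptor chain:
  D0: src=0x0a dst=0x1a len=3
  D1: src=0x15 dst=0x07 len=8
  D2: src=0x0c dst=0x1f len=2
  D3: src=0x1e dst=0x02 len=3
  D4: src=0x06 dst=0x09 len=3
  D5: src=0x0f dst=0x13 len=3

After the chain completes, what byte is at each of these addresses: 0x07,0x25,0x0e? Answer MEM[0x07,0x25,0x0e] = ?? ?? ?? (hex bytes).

MEM[0x07,0x25,0x0e] = e0 15 dc

  after D0: wrote 3B at 0x1a = 4a19dc
  after D1: wrote 8B at 0x07 = e0dbe3575f4a19dc
  after D2: wrote 2B at 0x1f = 4a19
  after D3: wrote 3B at 0x02 = 604a19
  after D4: wrote 3B at 0x09 = 3be0db
  after D5: wrote 3B at 0x13 = fc0b1a
query mem[0x07]=0xe0, mem[0x25]=0x15, mem[0x0e]=0xdc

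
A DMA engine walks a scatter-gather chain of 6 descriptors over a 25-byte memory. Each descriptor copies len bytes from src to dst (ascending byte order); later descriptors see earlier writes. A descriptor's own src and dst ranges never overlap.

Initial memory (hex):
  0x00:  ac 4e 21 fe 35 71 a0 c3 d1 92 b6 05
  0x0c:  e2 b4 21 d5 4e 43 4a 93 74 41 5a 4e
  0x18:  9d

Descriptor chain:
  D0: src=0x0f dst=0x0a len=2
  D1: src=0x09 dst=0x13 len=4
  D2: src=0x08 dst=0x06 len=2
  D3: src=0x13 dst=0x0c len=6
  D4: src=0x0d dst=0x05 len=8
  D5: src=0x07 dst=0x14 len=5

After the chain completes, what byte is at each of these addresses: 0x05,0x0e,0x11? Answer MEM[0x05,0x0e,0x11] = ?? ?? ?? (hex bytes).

MEM[0x05,0x0e,0x11] = d5 4e 9d

#0 dst[0x0a+2] := {0xd5,0x4e}
#1 dst[0x13+4] := {0x92,0xd5,0x4e,0xe2}
#2 dst[0x06+2] := {0xd1,0x92}
#3 dst[0x0c+6] := {0x92,0xd5,0x4e,0xe2,0x4e,0x9d}
#4 dst[0x05+8] := {0xd5,0x4e,0xe2,0x4e,0x9d,0x4a,0x92,0xd5}
#5 dst[0x14+5] := {0xe2,0x4e,0x9d,0x4a,0x92}
query mem[0x05]=0xd5, mem[0x0e]=0x4e, mem[0x11]=0x9d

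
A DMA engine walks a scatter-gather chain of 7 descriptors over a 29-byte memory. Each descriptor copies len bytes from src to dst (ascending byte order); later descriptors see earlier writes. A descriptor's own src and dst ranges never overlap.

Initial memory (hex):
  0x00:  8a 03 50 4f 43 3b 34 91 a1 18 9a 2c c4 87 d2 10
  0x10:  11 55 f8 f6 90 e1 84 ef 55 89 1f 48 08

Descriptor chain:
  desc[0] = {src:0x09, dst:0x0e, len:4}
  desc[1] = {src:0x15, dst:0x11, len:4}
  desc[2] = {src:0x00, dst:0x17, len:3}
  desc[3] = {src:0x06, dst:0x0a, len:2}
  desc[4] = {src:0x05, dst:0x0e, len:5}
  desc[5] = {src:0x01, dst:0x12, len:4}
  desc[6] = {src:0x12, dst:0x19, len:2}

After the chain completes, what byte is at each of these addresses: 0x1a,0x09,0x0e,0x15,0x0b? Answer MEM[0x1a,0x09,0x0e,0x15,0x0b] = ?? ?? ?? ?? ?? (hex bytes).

MEM[0x1a,0x09,0x0e,0x15,0x0b] = 50 18 3b 43 91

  after D0: wrote 4B at 0x0e = 189a2cc4
  after D1: wrote 4B at 0x11 = e184ef55
  after D2: wrote 3B at 0x17 = 8a0350
  after D3: wrote 2B at 0x0a = 3491
  after D4: wrote 5B at 0x0e = 3b3491a118
  after D5: wrote 4B at 0x12 = 03504f43
  after D6: wrote 2B at 0x19 = 0350
query mem[0x1a]=0x50, mem[0x09]=0x18, mem[0x0e]=0x3b, mem[0x15]=0x43, mem[0x0b]=0x91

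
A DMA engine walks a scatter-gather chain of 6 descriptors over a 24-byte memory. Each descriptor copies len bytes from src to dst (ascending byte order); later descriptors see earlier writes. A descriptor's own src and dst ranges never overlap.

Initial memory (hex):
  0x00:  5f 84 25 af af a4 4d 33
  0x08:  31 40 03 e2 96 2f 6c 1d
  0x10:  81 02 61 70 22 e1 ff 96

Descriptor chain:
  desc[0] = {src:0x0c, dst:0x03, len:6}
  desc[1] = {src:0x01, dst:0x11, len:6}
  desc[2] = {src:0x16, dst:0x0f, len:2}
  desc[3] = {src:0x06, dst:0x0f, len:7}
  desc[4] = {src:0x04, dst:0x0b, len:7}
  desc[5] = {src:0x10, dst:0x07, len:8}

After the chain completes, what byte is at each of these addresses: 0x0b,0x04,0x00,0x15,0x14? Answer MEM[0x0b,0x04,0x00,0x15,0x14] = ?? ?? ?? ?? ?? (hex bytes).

MEM[0x0b,0x04,0x00,0x15,0x14] = e2 2f 5f 96 e2

D0: mem[0x03..0x08] <- [96 2f 6c 1d 81 02]
D1: mem[0x11..0x16] <- [84 25 96 2f 6c 1d]
D2: mem[0x0f..0x10] <- [1d 96]
D3: mem[0x0f..0x15] <- [1d 81 02 40 03 e2 96]
D4: mem[0x0b..0x11] <- [2f 6c 1d 81 02 40 03]
D5: mem[0x07..0x0e] <- [40 03 40 03 e2 96 1d 96]
query mem[0x0b]=0xe2, mem[0x04]=0x2f, mem[0x00]=0x5f, mem[0x15]=0x96, mem[0x14]=0xe2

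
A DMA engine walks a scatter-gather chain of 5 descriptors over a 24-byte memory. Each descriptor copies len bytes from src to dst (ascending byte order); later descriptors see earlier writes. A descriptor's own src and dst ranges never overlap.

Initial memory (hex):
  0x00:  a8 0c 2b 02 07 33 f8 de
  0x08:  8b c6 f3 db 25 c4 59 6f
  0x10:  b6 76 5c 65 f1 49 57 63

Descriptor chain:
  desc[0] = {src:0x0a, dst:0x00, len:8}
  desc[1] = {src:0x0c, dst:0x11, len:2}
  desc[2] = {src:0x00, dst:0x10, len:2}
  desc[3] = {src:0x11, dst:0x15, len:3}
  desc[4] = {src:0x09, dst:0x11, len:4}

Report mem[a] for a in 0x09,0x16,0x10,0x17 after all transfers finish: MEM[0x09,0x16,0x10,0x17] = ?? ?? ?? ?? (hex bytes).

#0 dst[0x00+8] := {0xf3,0xdb,0x25,0xc4,0x59,0x6f,0xb6,0x76}
#1 dst[0x11+2] := {0x25,0xc4}
#2 dst[0x10+2] := {0xf3,0xdb}
#3 dst[0x15+3] := {0xdb,0xc4,0x65}
#4 dst[0x11+4] := {0xc6,0xf3,0xdb,0x25}
query mem[0x09]=0xc6, mem[0x16]=0xc4, mem[0x10]=0xf3, mem[0x17]=0x65

MEM[0x09,0x16,0x10,0x17] = c6 c4 f3 65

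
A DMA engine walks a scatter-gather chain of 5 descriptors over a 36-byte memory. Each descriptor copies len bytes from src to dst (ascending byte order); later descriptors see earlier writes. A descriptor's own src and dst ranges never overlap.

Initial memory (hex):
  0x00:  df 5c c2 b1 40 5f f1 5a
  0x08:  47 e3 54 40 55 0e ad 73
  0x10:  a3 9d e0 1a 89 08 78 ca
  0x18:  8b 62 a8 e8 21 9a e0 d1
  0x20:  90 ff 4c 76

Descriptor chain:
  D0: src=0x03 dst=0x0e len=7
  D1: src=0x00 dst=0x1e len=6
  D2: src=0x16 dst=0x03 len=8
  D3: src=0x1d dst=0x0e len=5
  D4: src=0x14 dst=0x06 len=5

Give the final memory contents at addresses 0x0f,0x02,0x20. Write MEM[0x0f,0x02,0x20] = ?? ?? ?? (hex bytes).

D0: mem[0x0e..0x14] <- [b1 40 5f f1 5a 47 e3]
D1: mem[0x1e..0x23] <- [df 5c c2 b1 40 5f]
D2: mem[0x03..0x0a] <- [78 ca 8b 62 a8 e8 21 9a]
D3: mem[0x0e..0x12] <- [9a df 5c c2 b1]
D4: mem[0x06..0x0a] <- [e3 08 78 ca 8b]
query mem[0x0f]=0xdf, mem[0x02]=0xc2, mem[0x20]=0xc2

MEM[0x0f,0x02,0x20] = df c2 c2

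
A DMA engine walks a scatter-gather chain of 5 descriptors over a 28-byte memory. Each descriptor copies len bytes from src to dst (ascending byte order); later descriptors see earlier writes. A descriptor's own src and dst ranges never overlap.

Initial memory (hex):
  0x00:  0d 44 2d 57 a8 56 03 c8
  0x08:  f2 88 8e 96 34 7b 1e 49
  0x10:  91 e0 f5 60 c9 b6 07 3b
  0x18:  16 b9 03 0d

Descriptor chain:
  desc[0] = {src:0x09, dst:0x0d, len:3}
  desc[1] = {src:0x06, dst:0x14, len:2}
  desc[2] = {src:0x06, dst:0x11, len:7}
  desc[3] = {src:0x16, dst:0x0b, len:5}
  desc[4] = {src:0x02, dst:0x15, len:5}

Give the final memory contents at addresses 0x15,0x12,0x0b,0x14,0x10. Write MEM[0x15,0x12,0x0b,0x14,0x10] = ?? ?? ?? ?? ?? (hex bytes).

[0] 0x09->0x0d len=3 : 88 8e 96
[1] 0x06->0x14 len=2 : 03 c8
[2] 0x06->0x11 len=7 : 03 c8 f2 88 8e 96 34
[3] 0x16->0x0b len=5 : 96 34 16 b9 03
[4] 0x02->0x15 len=5 : 2d 57 a8 56 03
query mem[0x15]=0x2d, mem[0x12]=0xc8, mem[0x0b]=0x96, mem[0x14]=0x88, mem[0x10]=0x91

MEM[0x15,0x12,0x0b,0x14,0x10] = 2d c8 96 88 91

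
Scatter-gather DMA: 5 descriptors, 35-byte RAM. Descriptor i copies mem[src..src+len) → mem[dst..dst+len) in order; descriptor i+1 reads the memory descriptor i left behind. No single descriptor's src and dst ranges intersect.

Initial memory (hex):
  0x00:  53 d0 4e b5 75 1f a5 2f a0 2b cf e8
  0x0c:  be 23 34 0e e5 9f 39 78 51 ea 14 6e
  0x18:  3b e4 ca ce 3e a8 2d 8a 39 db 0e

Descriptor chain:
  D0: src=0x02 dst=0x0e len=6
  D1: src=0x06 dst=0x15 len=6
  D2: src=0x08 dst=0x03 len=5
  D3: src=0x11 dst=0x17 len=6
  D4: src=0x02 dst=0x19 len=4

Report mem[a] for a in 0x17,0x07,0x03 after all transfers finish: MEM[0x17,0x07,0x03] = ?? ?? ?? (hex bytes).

D0: mem[0x0e..0x13] <- [4e b5 75 1f a5 2f]
D1: mem[0x15..0x1a] <- [a5 2f a0 2b cf e8]
D2: mem[0x03..0x07] <- [a0 2b cf e8 be]
D3: mem[0x17..0x1c] <- [1f a5 2f 51 a5 2f]
D4: mem[0x19..0x1c] <- [4e a0 2b cf]
query mem[0x17]=0x1f, mem[0x07]=0xbe, mem[0x03]=0xa0

MEM[0x17,0x07,0x03] = 1f be a0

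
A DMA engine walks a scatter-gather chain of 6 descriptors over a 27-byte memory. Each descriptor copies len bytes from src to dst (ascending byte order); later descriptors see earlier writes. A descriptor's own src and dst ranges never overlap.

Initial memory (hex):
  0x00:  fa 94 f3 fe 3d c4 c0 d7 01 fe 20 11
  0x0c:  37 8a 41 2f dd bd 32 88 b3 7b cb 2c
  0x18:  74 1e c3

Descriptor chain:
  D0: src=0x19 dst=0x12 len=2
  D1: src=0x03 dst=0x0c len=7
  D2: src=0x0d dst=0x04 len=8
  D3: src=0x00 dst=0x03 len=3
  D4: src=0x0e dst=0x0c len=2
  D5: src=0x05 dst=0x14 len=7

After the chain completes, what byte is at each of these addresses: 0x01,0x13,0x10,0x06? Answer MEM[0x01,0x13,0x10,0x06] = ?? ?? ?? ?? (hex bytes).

MEM[0x01,0x13,0x10,0x06] = 94 c3 d7 c0

#0 dst[0x12+2] := {0x1e,0xc3}
#1 dst[0x0c+7] := {0xfe,0x3d,0xc4,0xc0,0xd7,0x01,0xfe}
#2 dst[0x04+8] := {0x3d,0xc4,0xc0,0xd7,0x01,0xfe,0xc3,0xb3}
#3 dst[0x03+3] := {0xfa,0x94,0xf3}
#4 dst[0x0c+2] := {0xc4,0xc0}
#5 dst[0x14+7] := {0xf3,0xc0,0xd7,0x01,0xfe,0xc3,0xb3}
query mem[0x01]=0x94, mem[0x13]=0xc3, mem[0x10]=0xd7, mem[0x06]=0xc0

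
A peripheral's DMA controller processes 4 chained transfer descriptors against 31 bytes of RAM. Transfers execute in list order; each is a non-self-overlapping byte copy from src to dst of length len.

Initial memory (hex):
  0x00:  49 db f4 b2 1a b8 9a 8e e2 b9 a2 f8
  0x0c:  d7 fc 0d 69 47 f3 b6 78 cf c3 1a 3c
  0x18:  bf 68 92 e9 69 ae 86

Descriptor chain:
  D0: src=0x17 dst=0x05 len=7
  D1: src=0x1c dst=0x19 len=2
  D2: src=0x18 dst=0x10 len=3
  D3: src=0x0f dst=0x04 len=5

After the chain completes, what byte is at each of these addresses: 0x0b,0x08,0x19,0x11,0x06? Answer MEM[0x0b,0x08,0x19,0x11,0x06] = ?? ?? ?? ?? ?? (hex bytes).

MEM[0x0b,0x08,0x19,0x11,0x06] = ae 78 69 69 69

[0] 0x17->0x05 len=7 : 3c bf 68 92 e9 69 ae
[1] 0x1c->0x19 len=2 : 69 ae
[2] 0x18->0x10 len=3 : bf 69 ae
[3] 0x0f->0x04 len=5 : 69 bf 69 ae 78
query mem[0x0b]=0xae, mem[0x08]=0x78, mem[0x19]=0x69, mem[0x11]=0x69, mem[0x06]=0x69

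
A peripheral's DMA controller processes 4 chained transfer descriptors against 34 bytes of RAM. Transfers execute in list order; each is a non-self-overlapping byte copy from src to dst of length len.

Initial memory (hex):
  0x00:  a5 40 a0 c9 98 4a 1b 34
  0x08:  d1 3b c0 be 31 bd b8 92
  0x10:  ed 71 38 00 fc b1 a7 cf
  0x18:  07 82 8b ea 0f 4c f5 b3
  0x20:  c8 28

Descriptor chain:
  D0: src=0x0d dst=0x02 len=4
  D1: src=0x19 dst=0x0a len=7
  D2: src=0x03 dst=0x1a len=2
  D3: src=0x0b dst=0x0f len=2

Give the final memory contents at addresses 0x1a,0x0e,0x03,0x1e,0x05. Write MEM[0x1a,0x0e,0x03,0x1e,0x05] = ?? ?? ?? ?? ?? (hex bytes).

#0 dst[0x02+4] := {0xbd,0xb8,0x92,0xed}
#1 dst[0x0a+7] := {0x82,0x8b,0xea,0x0f,0x4c,0xf5,0xb3}
#2 dst[0x1a+2] := {0xb8,0x92}
#3 dst[0x0f+2] := {0x8b,0xea}
query mem[0x1a]=0xb8, mem[0x0e]=0x4c, mem[0x03]=0xb8, mem[0x1e]=0xf5, mem[0x05]=0xed

MEM[0x1a,0x0e,0x03,0x1e,0x05] = b8 4c b8 f5 ed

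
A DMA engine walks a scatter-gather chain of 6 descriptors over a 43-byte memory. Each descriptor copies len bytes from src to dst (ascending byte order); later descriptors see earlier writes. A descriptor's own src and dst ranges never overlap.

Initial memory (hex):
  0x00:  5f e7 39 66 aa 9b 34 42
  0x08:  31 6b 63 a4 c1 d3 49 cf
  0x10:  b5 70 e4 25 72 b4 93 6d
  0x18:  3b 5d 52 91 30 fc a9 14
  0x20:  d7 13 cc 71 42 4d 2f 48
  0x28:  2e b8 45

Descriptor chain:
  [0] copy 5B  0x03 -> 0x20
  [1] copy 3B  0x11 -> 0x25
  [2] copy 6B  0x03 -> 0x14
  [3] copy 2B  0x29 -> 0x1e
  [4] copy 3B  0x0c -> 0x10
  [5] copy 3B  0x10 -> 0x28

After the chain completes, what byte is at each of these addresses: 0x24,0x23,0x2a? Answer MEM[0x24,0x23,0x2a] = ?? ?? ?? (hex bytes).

MEM[0x24,0x23,0x2a] = 42 34 49

[0] 0x03->0x20 len=5 : 66 aa 9b 34 42
[1] 0x11->0x25 len=3 : 70 e4 25
[2] 0x03->0x14 len=6 : 66 aa 9b 34 42 31
[3] 0x29->0x1e len=2 : b8 45
[4] 0x0c->0x10 len=3 : c1 d3 49
[5] 0x10->0x28 len=3 : c1 d3 49
query mem[0x24]=0x42, mem[0x23]=0x34, mem[0x2a]=0x49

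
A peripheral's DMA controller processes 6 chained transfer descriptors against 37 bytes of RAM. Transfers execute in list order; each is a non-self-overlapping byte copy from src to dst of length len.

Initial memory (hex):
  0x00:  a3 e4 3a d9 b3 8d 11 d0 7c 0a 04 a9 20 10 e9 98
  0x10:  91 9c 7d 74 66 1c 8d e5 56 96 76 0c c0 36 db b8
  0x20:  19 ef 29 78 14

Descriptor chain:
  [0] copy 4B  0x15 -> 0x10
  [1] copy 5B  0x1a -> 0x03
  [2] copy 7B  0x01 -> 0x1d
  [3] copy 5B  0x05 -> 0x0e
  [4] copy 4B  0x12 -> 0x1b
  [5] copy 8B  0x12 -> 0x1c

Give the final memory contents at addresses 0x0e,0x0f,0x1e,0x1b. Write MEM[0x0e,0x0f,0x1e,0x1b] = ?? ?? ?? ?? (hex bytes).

  after D0: wrote 4B at 0x10 = 1c8de556
  after D1: wrote 5B at 0x03 = 760cc036db
  after D2: wrote 7B at 0x1d = e43a760cc036db
  after D3: wrote 5B at 0x0e = c036db7c0a
  after D4: wrote 4B at 0x1b = 0a56661c
  after D5: wrote 8B at 0x1c = 0a56661c8de55696
query mem[0x0e]=0xc0, mem[0x0f]=0x36, mem[0x1e]=0x66, mem[0x1b]=0x0a

MEM[0x0e,0x0f,0x1e,0x1b] = c0 36 66 0a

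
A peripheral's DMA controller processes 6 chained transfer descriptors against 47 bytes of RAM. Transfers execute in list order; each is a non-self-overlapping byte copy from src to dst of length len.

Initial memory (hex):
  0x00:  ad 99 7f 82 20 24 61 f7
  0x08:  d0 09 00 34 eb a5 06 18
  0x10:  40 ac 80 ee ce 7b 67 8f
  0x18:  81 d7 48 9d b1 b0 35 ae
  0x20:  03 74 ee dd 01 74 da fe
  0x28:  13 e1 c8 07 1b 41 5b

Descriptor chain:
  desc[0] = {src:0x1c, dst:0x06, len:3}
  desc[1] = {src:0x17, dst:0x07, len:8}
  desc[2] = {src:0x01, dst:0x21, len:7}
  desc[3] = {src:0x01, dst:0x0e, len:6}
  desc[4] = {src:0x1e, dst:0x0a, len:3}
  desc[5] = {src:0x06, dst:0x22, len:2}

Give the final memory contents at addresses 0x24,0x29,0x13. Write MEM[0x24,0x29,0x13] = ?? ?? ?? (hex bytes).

MEM[0x24,0x29,0x13] = 20 e1 b1

#0 dst[0x06+3] := {0xb1,0xb0,0x35}
#1 dst[0x07+8] := {0x8f,0x81,0xd7,0x48,0x9d,0xb1,0xb0,0x35}
#2 dst[0x21+7] := {0x99,0x7f,0x82,0x20,0x24,0xb1,0x8f}
#3 dst[0x0e+6] := {0x99,0x7f,0x82,0x20,0x24,0xb1}
#4 dst[0x0a+3] := {0x35,0xae,0x03}
#5 dst[0x22+2] := {0xb1,0x8f}
query mem[0x24]=0x20, mem[0x29]=0xe1, mem[0x13]=0xb1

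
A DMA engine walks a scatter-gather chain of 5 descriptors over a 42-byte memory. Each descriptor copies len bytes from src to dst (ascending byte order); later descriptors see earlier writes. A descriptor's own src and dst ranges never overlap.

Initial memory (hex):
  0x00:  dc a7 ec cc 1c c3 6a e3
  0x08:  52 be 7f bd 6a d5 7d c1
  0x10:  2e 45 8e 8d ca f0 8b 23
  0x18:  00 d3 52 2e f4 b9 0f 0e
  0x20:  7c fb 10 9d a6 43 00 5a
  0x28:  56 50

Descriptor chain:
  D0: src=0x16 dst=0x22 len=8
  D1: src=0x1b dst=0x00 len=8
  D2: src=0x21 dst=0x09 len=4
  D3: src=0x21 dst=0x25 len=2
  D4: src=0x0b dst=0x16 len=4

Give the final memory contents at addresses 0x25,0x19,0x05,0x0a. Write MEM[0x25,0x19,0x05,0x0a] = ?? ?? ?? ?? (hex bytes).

D0: mem[0x22..0x29] <- [8b 23 00 d3 52 2e f4 b9]
D1: mem[0x00..0x07] <- [2e f4 b9 0f 0e 7c fb 8b]
D2: mem[0x09..0x0c] <- [fb 8b 23 00]
D3: mem[0x25..0x26] <- [fb 8b]
D4: mem[0x16..0x19] <- [23 00 d5 7d]
query mem[0x25]=0xfb, mem[0x19]=0x7d, mem[0x05]=0x7c, mem[0x0a]=0x8b

MEM[0x25,0x19,0x05,0x0a] = fb 7d 7c 8b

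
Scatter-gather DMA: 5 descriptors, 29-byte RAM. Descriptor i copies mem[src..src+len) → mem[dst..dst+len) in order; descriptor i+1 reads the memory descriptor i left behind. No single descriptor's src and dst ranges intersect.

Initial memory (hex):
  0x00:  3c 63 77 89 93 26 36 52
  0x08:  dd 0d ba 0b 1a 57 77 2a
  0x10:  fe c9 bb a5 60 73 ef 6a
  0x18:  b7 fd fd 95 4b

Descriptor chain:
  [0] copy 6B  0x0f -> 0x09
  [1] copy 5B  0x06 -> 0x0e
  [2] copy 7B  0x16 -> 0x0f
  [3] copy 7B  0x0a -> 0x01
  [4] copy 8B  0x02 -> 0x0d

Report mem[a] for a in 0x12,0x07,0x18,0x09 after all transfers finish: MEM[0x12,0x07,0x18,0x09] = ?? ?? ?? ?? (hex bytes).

MEM[0x12,0x07,0x18,0x09] = 6a 6a b7 2a

#0 dst[0x09+6] := {0x2a,0xfe,0xc9,0xbb,0xa5,0x60}
#1 dst[0x0e+5] := {0x36,0x52,0xdd,0x2a,0xfe}
#2 dst[0x0f+7] := {0xef,0x6a,0xb7,0xfd,0xfd,0x95,0x4b}
#3 dst[0x01+7] := {0xfe,0xc9,0xbb,0xa5,0x36,0xef,0x6a}
#4 dst[0x0d+8] := {0xc9,0xbb,0xa5,0x36,0xef,0x6a,0xdd,0x2a}
query mem[0x12]=0x6a, mem[0x07]=0x6a, mem[0x18]=0xb7, mem[0x09]=0x2a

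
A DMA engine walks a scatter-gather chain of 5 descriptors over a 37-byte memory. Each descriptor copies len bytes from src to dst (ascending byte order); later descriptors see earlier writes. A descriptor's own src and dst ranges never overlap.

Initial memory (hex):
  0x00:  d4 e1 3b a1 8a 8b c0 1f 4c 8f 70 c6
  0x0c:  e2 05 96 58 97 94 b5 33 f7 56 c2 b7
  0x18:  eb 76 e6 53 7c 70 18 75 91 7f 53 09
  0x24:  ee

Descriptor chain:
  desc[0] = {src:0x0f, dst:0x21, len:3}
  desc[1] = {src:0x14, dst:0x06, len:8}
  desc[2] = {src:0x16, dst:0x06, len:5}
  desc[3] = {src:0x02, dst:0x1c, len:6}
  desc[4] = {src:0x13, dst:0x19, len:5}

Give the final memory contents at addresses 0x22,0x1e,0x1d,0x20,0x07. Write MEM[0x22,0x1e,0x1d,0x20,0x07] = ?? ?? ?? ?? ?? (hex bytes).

MEM[0x22,0x1e,0x1d,0x20,0x07] = 97 8a b7 c2 b7

[0] 0x0f->0x21 len=3 : 58 97 94
[1] 0x14->0x06 len=8 : f7 56 c2 b7 eb 76 e6 53
[2] 0x16->0x06 len=5 : c2 b7 eb 76 e6
[3] 0x02->0x1c len=6 : 3b a1 8a 8b c2 b7
[4] 0x13->0x19 len=5 : 33 f7 56 c2 b7
query mem[0x22]=0x97, mem[0x1e]=0x8a, mem[0x1d]=0xb7, mem[0x20]=0xc2, mem[0x07]=0xb7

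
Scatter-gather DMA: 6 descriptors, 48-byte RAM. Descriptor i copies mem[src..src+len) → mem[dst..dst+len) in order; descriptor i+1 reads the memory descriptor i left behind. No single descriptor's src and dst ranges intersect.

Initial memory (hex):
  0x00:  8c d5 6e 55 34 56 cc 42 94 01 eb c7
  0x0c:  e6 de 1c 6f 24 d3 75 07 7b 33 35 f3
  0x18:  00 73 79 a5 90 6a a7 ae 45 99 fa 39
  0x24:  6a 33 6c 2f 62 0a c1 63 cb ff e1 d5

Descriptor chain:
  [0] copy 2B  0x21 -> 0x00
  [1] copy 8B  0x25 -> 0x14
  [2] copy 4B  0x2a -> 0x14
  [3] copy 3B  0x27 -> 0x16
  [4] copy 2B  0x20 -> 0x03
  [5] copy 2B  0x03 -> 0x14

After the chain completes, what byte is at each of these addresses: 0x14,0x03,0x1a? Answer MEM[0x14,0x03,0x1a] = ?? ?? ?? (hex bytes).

MEM[0x14,0x03,0x1a] = 45 45 63

  after D0: wrote 2B at 0x00 = 99fa
  after D1: wrote 8B at 0x14 = 336c2f620ac163cb
  after D2: wrote 4B at 0x14 = c163cbff
  after D3: wrote 3B at 0x16 = 2f620a
  after D4: wrote 2B at 0x03 = 4599
  after D5: wrote 2B at 0x14 = 4599
query mem[0x14]=0x45, mem[0x03]=0x45, mem[0x1a]=0x63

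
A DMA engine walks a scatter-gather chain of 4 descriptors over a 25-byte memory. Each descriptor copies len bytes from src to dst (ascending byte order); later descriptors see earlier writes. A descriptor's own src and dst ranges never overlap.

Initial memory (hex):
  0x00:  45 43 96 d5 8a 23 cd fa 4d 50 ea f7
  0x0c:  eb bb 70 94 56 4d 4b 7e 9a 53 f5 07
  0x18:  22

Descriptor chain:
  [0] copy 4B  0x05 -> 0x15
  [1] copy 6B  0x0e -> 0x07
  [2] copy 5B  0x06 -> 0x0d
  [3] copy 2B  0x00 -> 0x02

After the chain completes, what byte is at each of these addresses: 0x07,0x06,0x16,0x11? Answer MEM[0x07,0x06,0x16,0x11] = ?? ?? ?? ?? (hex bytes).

D0: mem[0x15..0x18] <- [23 cd fa 4d]
D1: mem[0x07..0x0c] <- [70 94 56 4d 4b 7e]
D2: mem[0x0d..0x11] <- [cd 70 94 56 4d]
D3: mem[0x02..0x03] <- [45 43]
query mem[0x07]=0x70, mem[0x06]=0xcd, mem[0x16]=0xcd, mem[0x11]=0x4d

MEM[0x07,0x06,0x16,0x11] = 70 cd cd 4d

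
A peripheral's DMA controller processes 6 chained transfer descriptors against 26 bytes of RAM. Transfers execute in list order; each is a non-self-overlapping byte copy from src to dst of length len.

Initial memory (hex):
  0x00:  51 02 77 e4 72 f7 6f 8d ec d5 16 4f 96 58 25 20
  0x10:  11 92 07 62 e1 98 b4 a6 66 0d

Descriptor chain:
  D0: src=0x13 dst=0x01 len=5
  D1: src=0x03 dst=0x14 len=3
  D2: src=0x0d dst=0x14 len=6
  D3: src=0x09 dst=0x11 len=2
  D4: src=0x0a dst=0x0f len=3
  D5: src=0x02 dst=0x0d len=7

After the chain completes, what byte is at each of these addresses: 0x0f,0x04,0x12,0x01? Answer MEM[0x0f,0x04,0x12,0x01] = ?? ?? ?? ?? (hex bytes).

MEM[0x0f,0x04,0x12,0x01] = b4 b4 8d 62

#0 dst[0x01+5] := {0x62,0xe1,0x98,0xb4,0xa6}
#1 dst[0x14+3] := {0x98,0xb4,0xa6}
#2 dst[0x14+6] := {0x58,0x25,0x20,0x11,0x92,0x07}
#3 dst[0x11+2] := {0xd5,0x16}
#4 dst[0x0f+3] := {0x16,0x4f,0x96}
#5 dst[0x0d+7] := {0xe1,0x98,0xb4,0xa6,0x6f,0x8d,0xec}
query mem[0x0f]=0xb4, mem[0x04]=0xb4, mem[0x12]=0x8d, mem[0x01]=0x62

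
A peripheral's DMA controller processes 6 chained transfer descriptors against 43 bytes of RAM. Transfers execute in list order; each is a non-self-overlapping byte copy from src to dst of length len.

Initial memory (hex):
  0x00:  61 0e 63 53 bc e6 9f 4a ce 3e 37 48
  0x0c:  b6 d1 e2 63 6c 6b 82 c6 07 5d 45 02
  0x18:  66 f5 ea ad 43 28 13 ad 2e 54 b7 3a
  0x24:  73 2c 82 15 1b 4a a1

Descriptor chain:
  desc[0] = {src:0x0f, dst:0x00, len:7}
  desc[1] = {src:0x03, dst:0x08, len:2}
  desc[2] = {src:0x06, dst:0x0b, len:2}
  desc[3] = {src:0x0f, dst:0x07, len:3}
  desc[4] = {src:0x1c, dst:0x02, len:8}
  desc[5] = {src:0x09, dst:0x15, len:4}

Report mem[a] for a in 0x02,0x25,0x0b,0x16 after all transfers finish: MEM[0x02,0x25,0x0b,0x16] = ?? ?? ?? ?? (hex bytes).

D0: mem[0x00..0x06] <- [63 6c 6b 82 c6 07 5d]
D1: mem[0x08..0x09] <- [82 c6]
D2: mem[0x0b..0x0c] <- [5d 4a]
D3: mem[0x07..0x09] <- [63 6c 6b]
D4: mem[0x02..0x09] <- [43 28 13 ad 2e 54 b7 3a]
D5: mem[0x15..0x18] <- [3a 37 5d 4a]
query mem[0x02]=0x43, mem[0x25]=0x2c, mem[0x0b]=0x5d, mem[0x16]=0x37

MEM[0x02,0x25,0x0b,0x16] = 43 2c 5d 37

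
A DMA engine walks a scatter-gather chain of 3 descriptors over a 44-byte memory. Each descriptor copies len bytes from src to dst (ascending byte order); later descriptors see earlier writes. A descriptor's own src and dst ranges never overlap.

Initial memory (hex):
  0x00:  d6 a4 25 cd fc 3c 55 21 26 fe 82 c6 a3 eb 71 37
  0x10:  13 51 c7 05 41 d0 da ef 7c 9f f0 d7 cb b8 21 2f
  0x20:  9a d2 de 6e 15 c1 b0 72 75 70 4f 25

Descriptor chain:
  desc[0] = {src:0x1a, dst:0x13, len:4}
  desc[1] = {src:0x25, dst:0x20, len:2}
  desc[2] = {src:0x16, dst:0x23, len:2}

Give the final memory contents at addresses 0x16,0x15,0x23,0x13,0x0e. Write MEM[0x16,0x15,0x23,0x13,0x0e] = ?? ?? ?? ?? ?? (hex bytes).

MEM[0x16,0x15,0x23,0x13,0x0e] = b8 cb b8 f0 71

[0] 0x1a->0x13 len=4 : f0 d7 cb b8
[1] 0x25->0x20 len=2 : c1 b0
[2] 0x16->0x23 len=2 : b8 ef
query mem[0x16]=0xb8, mem[0x15]=0xcb, mem[0x23]=0xb8, mem[0x13]=0xf0, mem[0x0e]=0x71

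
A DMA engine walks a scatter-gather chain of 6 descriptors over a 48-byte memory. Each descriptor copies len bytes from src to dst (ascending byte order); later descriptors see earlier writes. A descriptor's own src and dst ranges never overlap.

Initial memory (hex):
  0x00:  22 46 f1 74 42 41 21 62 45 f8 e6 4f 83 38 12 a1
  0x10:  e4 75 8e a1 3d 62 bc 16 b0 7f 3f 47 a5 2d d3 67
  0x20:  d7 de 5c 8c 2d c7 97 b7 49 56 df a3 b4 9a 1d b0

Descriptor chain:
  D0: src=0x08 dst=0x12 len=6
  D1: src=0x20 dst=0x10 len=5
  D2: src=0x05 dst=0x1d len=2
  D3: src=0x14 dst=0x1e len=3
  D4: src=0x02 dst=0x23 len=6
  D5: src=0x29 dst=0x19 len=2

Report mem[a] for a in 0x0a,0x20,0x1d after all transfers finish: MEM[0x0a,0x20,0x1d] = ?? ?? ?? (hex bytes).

[0] 0x08->0x12 len=6 : 45 f8 e6 4f 83 38
[1] 0x20->0x10 len=5 : d7 de 5c 8c 2d
[2] 0x05->0x1d len=2 : 41 21
[3] 0x14->0x1e len=3 : 2d 4f 83
[4] 0x02->0x23 len=6 : f1 74 42 41 21 62
[5] 0x29->0x19 len=2 : 56 df
query mem[0x0a]=0xe6, mem[0x20]=0x83, mem[0x1d]=0x41

MEM[0x0a,0x20,0x1d] = e6 83 41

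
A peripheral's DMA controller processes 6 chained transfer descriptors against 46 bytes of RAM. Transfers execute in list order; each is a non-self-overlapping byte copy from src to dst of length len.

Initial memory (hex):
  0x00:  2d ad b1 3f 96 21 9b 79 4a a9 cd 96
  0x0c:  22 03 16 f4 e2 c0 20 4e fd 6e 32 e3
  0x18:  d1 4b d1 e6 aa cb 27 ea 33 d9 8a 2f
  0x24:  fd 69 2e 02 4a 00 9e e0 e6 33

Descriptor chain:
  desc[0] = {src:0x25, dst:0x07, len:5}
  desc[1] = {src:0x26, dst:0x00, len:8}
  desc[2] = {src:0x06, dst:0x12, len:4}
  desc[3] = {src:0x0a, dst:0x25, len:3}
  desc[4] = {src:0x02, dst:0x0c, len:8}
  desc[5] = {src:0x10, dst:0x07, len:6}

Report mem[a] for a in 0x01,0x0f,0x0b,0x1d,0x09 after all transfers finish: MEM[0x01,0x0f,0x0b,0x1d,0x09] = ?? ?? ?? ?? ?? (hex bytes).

MEM[0x01,0x0f,0x0b,0x1d,0x09] = 02 e0 2e cb 2e

[0] 0x25->0x07 len=5 : 69 2e 02 4a 00
[1] 0x26->0x00 len=8 : 2e 02 4a 00 9e e0 e6 33
[2] 0x06->0x12 len=4 : e6 33 2e 02
[3] 0x0a->0x25 len=3 : 4a 00 22
[4] 0x02->0x0c len=8 : 4a 00 9e e0 e6 33 2e 02
[5] 0x10->0x07 len=6 : e6 33 2e 02 2e 02
query mem[0x01]=0x02, mem[0x0f]=0xe0, mem[0x0b]=0x2e, mem[0x1d]=0xcb, mem[0x09]=0x2e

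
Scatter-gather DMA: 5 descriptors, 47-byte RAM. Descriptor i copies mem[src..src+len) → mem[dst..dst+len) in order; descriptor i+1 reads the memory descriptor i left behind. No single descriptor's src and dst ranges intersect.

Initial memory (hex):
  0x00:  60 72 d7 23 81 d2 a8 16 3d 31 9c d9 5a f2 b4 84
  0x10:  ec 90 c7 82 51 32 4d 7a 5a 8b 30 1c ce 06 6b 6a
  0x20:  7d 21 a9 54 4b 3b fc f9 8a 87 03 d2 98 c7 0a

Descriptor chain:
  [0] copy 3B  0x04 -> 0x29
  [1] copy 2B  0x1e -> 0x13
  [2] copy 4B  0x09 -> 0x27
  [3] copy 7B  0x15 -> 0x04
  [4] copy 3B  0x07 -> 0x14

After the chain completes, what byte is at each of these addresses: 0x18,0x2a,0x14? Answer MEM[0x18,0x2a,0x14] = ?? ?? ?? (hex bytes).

D0: mem[0x29..0x2b] <- [81 d2 a8]
D1: mem[0x13..0x14] <- [6b 6a]
D2: mem[0x27..0x2a] <- [31 9c d9 5a]
D3: mem[0x04..0x0a] <- [32 4d 7a 5a 8b 30 1c]
D4: mem[0x14..0x16] <- [5a 8b 30]
query mem[0x18]=0x5a, mem[0x2a]=0x5a, mem[0x14]=0x5a

MEM[0x18,0x2a,0x14] = 5a 5a 5a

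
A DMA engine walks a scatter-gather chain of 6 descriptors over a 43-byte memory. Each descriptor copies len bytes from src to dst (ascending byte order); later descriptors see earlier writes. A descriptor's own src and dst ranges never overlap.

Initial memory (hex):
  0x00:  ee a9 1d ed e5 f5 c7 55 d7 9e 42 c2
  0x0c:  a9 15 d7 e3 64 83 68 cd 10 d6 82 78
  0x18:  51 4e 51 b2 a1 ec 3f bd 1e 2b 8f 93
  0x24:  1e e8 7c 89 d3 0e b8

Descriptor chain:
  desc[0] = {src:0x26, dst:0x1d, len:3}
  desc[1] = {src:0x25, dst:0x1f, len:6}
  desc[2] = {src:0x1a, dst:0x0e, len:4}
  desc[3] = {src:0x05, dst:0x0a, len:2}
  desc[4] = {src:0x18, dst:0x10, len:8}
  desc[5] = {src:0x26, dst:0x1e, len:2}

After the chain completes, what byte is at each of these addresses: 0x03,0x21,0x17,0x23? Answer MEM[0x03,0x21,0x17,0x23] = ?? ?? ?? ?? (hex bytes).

[0] 0x26->0x1d len=3 : 7c 89 d3
[1] 0x25->0x1f len=6 : e8 7c 89 d3 0e b8
[2] 0x1a->0x0e len=4 : 51 b2 a1 7c
[3] 0x05->0x0a len=2 : f5 c7
[4] 0x18->0x10 len=8 : 51 4e 51 b2 a1 7c 89 e8
[5] 0x26->0x1e len=2 : 7c 89
query mem[0x03]=0xed, mem[0x21]=0x89, mem[0x17]=0xe8, mem[0x23]=0x0e

MEM[0x03,0x21,0x17,0x23] = ed 89 e8 0e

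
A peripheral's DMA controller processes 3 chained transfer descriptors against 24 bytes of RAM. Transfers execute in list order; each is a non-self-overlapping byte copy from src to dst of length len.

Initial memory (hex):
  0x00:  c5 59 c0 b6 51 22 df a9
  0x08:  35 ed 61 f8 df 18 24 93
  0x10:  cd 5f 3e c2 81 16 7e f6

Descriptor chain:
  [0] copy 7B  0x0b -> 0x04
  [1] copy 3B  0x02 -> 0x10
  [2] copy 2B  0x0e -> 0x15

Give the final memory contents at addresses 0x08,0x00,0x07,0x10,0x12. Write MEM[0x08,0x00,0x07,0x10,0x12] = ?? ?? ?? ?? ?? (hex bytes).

[0] 0x0b->0x04 len=7 : f8 df 18 24 93 cd 5f
[1] 0x02->0x10 len=3 : c0 b6 f8
[2] 0x0e->0x15 len=2 : 24 93
query mem[0x08]=0x93, mem[0x00]=0xc5, mem[0x07]=0x24, mem[0x10]=0xc0, mem[0x12]=0xf8

MEM[0x08,0x00,0x07,0x10,0x12] = 93 c5 24 c0 f8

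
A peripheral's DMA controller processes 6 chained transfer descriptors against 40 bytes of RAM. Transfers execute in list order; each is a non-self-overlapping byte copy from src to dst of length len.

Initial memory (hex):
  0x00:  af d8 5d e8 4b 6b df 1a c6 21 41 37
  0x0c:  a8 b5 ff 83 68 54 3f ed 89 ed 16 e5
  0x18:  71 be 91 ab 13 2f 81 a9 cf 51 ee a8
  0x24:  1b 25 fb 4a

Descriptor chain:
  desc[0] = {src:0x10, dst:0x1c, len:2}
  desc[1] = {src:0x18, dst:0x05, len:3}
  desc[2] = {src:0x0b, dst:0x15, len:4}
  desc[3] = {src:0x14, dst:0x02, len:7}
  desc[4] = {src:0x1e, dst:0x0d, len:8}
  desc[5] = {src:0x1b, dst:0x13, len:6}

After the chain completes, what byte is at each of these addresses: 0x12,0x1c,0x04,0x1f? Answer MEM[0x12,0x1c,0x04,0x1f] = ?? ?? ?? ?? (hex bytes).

MEM[0x12,0x1c,0x04,0x1f] = a8 68 a8 a9

#0 dst[0x1c+2] := {0x68,0x54}
#1 dst[0x05+3] := {0x71,0xbe,0x91}
#2 dst[0x15+4] := {0x37,0xa8,0xb5,0xff}
#3 dst[0x02+7] := {0x89,0x37,0xa8,0xb5,0xff,0xbe,0x91}
#4 dst[0x0d+8] := {0x81,0xa9,0xcf,0x51,0xee,0xa8,0x1b,0x25}
#5 dst[0x13+6] := {0xab,0x68,0x54,0x81,0xa9,0xcf}
query mem[0x12]=0xa8, mem[0x1c]=0x68, mem[0x04]=0xa8, mem[0x1f]=0xa9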